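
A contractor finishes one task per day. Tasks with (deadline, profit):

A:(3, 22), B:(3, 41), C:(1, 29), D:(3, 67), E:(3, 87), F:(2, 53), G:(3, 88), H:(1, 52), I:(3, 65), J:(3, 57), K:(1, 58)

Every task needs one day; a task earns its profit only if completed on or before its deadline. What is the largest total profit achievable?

242

Take jobs in profit order; each goes to the latest open slot no later than its deadline.
Profit order: G=88 E=87 D=67 I=65 K=58 J=57 F=53 H=52 B=41 C=29 A=22
Assign: G→slot 3, E→slot 2, D→slot 1, I skipped, K skipped, J skipped, F skipped, H skipped, B skipped, C skipped, A skipped.
Slots: [1:D] [2:E] [3:G]
Profit = 67 + 87 + 88 = 242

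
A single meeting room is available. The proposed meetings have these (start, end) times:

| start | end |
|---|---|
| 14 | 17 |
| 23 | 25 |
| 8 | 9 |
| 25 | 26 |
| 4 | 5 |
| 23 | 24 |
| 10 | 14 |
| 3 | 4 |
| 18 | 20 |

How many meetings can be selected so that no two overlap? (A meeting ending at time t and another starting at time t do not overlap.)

By end time: (3,4), (4,5), (8,9), (10,14), (14,17), (18,20), (23,24), (23,25), (25,26).
Pick (3,4); next start ≥ 4 → (4,5); next start ≥ 5 → (8,9); next start ≥ 9 → (10,14); next start ≥ 14 → (14,17); next start ≥ 17 → (18,20); next start ≥ 20 → (23,24); next start ≥ 24 → (25,26).
Selected 8 meetings.

8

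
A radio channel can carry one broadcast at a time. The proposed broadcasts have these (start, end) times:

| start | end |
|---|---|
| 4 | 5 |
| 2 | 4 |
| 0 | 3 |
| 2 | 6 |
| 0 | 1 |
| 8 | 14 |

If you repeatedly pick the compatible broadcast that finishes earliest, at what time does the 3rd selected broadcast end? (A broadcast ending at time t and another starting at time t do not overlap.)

Greedy by earliest finish: after sorting by end time, pick each interval compatible with the last pick.
Sorted by end: (0,1)  (0,3)  (2,4)  (4,5)  (2,6)  (8,14)
take (0,1); take (2,4); take (4,5); take (8,14).
Selected: (0,1) (2,4) (4,5) (8,14)

5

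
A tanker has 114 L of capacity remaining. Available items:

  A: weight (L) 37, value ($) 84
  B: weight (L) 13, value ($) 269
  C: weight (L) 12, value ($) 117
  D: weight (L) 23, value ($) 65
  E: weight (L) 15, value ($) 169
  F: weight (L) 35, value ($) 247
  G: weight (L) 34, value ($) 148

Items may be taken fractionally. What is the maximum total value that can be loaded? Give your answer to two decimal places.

Sort by value per unit weight and fill in that order.
Ratios (sorted): B 20.69, E 11.27, C 9.75, F 7.06, G 4.35, D 2.83, A 2.27
take B (13 @ 269); take E (15 @ 169); take C (12 @ 117); take F (35 @ 247); take G (34 @ 148); take 5/23 of D → 14.13. Capacity used 114/114.
Total value = 964.13

964.13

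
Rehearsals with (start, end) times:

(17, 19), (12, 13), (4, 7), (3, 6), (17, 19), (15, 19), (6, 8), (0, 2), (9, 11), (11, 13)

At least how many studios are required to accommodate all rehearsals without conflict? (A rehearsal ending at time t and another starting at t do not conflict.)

Count concurrent intervals with a sweep; the peak is the room count.
Events (time:±→running): 0:+→1 2:-→0 3:+→1 4:+→2 6:-→1 6:+→2 7:-→1 8:-→0 9:+→1 11:-→0 11:+→1 12:+→2 13:-→1 13:-→0 15:+→1 17:+→2 17:+→3 … peak 3.

3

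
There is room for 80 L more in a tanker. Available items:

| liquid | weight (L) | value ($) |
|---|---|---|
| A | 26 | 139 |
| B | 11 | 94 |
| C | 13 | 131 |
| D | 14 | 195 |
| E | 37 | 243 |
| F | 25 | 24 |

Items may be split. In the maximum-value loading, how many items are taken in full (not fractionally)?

Sort by value per unit weight and fill in that order.
Order: D (195/14=13.93) > C (131/13=10.08) > B (94/11=8.55) > E (243/37=6.57) > A (139/26=5.35) > F (24/25=0.96)
Fill: take D (14 @ 195) → take C (13 @ 131) → take B (11 @ 94) → take E (37 @ 243) → take 5/26 of A → 26.73; 80/80 used.
4 item(s) taken whole; one partial (take 5/26 of A).

4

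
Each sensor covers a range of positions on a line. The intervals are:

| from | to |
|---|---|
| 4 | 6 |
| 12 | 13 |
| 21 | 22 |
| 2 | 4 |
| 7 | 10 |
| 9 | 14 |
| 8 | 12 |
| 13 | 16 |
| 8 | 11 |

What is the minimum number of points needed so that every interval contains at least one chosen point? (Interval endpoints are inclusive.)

4

Process intervals by earliest right end; each time one isn't hit yet, stab at its right endpoint.
By right end: [2,4]  [4,6]  [7,10]  [8,11]  [8,12]  [12,13]  [9,14]  [13,16]  [21,22]
[2,4] uncovered → point at 4; [7,10] uncovered → point at 10; [12,13] uncovered → point at 13; [21,22] uncovered → point at 22.
Points: 4, 10, 13, 22 (4 total).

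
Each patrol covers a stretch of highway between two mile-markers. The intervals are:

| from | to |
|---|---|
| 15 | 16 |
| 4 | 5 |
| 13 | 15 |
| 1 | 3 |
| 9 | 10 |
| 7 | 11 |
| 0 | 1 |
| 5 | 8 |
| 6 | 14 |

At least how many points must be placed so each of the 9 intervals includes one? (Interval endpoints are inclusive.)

Process intervals by earliest right end; each time one isn't hit yet, stab at its right endpoint.
By right end: [0,1]  [1,3]  [4,5]  [5,8]  [9,10]  [7,11]  [6,14]  [13,15]  [15,16]
[0,1] uncovered → point at 1; [4,5] uncovered → point at 5; [9,10] uncovered → point at 10; [13,15] uncovered → point at 15.
Points: 1, 5, 10, 15 (4 total).

4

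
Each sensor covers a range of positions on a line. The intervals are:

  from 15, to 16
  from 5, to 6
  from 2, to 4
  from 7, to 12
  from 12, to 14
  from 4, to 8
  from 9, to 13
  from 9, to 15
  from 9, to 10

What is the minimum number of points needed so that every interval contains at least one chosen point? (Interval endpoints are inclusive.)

Sort by right endpoint; whenever an interval is uncovered, place a point at its right end.
By right end: [2,4]  [5,6]  [4,8]  [9,10]  [7,12]  [9,13]  [12,14]  [9,15]  [15,16]
[2,4] uncovered → point at 4; [5,6] uncovered → point at 6; [9,10] uncovered → point at 10; [12,14] uncovered → point at 14; [15,16] uncovered → point at 16.
Points: 4, 6, 10, 14, 16 (5 total).

5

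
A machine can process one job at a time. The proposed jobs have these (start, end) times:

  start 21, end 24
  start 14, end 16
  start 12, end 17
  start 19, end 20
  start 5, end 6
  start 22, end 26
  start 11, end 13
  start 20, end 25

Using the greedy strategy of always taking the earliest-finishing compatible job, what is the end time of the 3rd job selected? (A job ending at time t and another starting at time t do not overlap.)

Greedy by earliest finish: after sorting by end time, pick each interval compatible with the last pick.
By end time: (5,6), (11,13), (14,16), (12,17), (19,20), (21,24), (20,25), (22,26).
Pick (5,6); next start ≥ 6 → (11,13); next start ≥ 13 → (14,16); next start ≥ 16 → (19,20); next start ≥ 20 → (21,24).
Selected: (5,6) (11,13) (14,16) (19,20) (21,24)

16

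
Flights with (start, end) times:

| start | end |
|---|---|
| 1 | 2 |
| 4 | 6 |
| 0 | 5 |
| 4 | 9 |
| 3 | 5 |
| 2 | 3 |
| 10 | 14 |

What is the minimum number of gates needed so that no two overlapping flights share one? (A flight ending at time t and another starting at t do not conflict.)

The answer is the maximum number of intervals overlapping at any instant.
Events (time:±→running): 0:+→1 1:+→2 2:-→1 2:+→2 3:-→1 3:+→2 4:+→3 4:+→4 … peak 4.

4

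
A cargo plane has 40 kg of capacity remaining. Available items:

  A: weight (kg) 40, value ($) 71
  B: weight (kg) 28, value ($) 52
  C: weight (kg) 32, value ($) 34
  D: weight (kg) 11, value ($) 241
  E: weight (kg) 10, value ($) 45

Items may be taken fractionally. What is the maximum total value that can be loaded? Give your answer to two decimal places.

Sort by value per unit weight and fill in that order.
Ratios (sorted): D 21.91, E 4.50, B 1.86, A 1.77, C 1.06
take D (11 @ 241); take E (10 @ 45); take 19/28 of B → 35.29. Capacity used 40/40.
Total value = 321.29

321.29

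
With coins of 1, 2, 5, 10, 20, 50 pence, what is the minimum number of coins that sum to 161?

5

Greedy: take as many of the largest coin as possible, then repeat with the remainder.
161 − 3×50→11 − 1×10→1 − 1×1→0
Total coins = 3 + 1 + 1 = 5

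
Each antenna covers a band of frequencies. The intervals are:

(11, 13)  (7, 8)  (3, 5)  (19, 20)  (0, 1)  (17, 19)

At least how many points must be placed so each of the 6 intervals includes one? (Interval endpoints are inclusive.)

5

Process intervals by earliest right end; each time one isn't hit yet, stab at its right endpoint.
By right end: [0,1]  [3,5]  [7,8]  [11,13]  [17,19]  [19,20]
[0,1] uncovered → point at 1; [3,5] uncovered → point at 5; [7,8] uncovered → point at 8; [11,13] uncovered → point at 13; [17,19] uncovered → point at 19.
Points: 1, 5, 8, 13, 19 (5 total).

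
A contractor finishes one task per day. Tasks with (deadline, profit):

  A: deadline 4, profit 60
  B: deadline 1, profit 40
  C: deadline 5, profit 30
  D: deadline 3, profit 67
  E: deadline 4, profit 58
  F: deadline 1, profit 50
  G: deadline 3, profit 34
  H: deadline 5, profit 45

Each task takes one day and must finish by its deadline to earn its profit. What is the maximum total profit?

280

By profit: D(d3,67), A(d4,60), E(d4,58), F(d1,50), H(d5,45), B(d1,40), G(d3,34), C(d5,30)
D→slot 3; A→slot 4; E→slot 2; F→slot 1; H→slot 5; B skipped; G skipped; C skipped.
Profit = 50 + 58 + 67 + 60 + 45 = 280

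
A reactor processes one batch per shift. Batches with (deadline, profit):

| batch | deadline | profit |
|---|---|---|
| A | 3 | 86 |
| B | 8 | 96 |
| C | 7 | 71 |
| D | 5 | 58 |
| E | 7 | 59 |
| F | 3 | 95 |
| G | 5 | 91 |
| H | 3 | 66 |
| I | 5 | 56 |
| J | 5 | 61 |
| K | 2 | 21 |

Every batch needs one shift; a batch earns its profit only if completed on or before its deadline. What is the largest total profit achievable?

625

Take jobs in profit order; each goes to the latest open slot no later than its deadline.
By profit: B(d8,96), F(d3,95), G(d5,91), A(d3,86), C(d7,71), H(d3,66), J(d5,61), E(d7,59), D(d5,58), I(d5,56), K(d2,21)
B→slot 8; F→slot 3; G→slot 5; A→slot 2; C→slot 7; H→slot 1; J→slot 4; E→slot 6; D skipped; I skipped; K skipped.
Profit = 66 + 86 + 95 + 61 + 91 + 59 + 71 + 96 = 625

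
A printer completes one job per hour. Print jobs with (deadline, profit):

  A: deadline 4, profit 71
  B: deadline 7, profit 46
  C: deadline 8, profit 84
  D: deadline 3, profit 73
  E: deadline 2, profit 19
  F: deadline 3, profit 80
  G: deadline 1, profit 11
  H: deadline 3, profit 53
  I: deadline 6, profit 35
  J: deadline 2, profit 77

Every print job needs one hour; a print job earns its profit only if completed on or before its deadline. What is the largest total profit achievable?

466

Sort by profit descending; place each in the latest free slot ≤ its deadline.
By profit: C(d8,84), F(d3,80), J(d2,77), D(d3,73), A(d4,71), H(d3,53), B(d7,46), I(d6,35), E(d2,19), G(d1,11)
C→slot 8; F→slot 3; J→slot 2; D→slot 1; A→slot 4; H skipped; B→slot 7; I→slot 6; E skipped; G skipped.
Profit = 73 + 77 + 80 + 71 + 35 + 46 + 84 = 466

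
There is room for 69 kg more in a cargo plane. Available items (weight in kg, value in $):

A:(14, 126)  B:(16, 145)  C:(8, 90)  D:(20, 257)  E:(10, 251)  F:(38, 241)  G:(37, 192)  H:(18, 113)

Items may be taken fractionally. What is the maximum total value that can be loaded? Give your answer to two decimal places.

Greedy by value/weight ratio, highest first.
Order: E (251/10=25.10) > D (257/20=12.85) > C (90/8=11.25) > B (145/16=9.06) > A (126/14=9.00) > F (241/38=6.34) > H (113/18=6.28) > G (192/37=5.19)
Fill: take E (10 @ 251) → take D (20 @ 257) → take C (8 @ 90) → take B (16 @ 145) → take A (14 @ 126) → take 1/38 of F → 6.34; 69/69 used.
Total value = 875.34

875.34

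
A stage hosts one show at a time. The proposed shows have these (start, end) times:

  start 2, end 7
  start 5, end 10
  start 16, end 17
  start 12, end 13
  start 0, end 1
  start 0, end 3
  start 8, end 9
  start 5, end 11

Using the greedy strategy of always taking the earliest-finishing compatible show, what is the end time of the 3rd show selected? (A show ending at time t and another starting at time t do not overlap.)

9

By end time: (0,1), (0,3), (2,7), (8,9), (5,10), (5,11), (12,13), (16,17).
Pick (0,1); next start ≥ 1 → (2,7); next start ≥ 7 → (8,9); next start ≥ 9 → (12,13); next start ≥ 13 → (16,17).
Selected: (0,1) (2,7) (8,9) (12,13) (16,17)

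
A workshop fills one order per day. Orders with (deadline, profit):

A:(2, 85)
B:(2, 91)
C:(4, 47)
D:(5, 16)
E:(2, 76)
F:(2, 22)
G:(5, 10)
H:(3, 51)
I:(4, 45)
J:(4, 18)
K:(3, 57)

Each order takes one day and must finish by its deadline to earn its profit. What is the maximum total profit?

296

Sort by profit descending; place each in the latest free slot ≤ its deadline.
Profit order: B=91 A=85 E=76 K=57 H=51 C=47 I=45 F=22 J=18 D=16 G=10
Assign: B→slot 2, A→slot 1, E skipped, K→slot 3, H skipped, C→slot 4, I skipped, F skipped, J skipped, D→slot 5, G skipped.
Slots: [1:A] [2:B] [3:K] [4:C] [5:D]
Profit = 85 + 91 + 57 + 47 + 16 = 296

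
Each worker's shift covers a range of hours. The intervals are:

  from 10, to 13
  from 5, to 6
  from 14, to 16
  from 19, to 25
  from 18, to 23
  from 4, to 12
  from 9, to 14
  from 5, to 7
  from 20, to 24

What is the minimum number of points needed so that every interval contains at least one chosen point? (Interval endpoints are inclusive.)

4

Sorted: [5,6] [5,7] [4,12] [10,13] [9,14] [14,16] [18,23] [20,24] [19,25]
{[5,6],[5,7],[4,12]} hit by 6; {[10,13],[9,14]} hit by 13; {[14,16]} hit by 16; {[18,23],[20,24],[19,25]} hit by 23.
Points: 6, 13, 16, 23 (4 total).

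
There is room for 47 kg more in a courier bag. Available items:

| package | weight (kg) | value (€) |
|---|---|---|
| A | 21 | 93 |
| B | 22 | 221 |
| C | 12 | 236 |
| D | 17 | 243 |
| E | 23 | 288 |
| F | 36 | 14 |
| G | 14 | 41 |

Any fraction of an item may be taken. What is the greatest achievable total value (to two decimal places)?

704.39

Greedy by value/weight ratio, highest first.
Order: C (236/12=19.67) > D (243/17=14.29) > E (288/23=12.52) > B (221/22=10.05) > A (93/21=4.43) > G (41/14=2.93) > F (14/36=0.39)
Fill: take C (12 @ 236) → take D (17 @ 243) → take 18/23 of E → 225.39; 47/47 used.
Total value = 704.39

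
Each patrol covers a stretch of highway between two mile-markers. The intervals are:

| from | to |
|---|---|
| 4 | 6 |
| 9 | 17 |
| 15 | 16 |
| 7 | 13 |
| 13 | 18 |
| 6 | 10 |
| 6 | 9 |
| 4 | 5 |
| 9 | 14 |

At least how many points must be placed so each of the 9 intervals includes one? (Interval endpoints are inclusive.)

3

Sorted: [4,5] [4,6] [6,9] [6,10] [7,13] [9,14] [15,16] [9,17] [13,18]
{[4,5],[4,6]} hit by 5; {[6,9],[6,10],[7,13],[9,14]} hit by 9; {[15,16],[9,17],[13,18]} hit by 16.
Points: 5, 9, 16 (3 total).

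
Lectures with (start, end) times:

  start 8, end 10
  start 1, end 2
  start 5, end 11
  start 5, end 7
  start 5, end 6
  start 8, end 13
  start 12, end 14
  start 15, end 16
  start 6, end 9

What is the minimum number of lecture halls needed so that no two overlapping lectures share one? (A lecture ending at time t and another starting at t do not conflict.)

Count concurrent intervals with a sweep; the peak is the room count.
Events (time:±→running): 1:+→1 2:-→0 5:+→1 5:+→2 5:+→3 6:-→2 6:+→3 7:-→2 8:+→3 8:+→4 … peak 4.

4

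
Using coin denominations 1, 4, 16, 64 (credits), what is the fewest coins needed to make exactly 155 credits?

155 − 2×64→27 − 1×16→11 − 2×4→3 − 3×1→0
Total coins = 2 + 1 + 2 + 3 = 8

8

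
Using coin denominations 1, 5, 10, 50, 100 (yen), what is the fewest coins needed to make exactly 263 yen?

263 − 2×100→63 − 1×50→13 − 1×10→3 − 3×1→0
Total coins = 2 + 1 + 1 + 3 = 7

7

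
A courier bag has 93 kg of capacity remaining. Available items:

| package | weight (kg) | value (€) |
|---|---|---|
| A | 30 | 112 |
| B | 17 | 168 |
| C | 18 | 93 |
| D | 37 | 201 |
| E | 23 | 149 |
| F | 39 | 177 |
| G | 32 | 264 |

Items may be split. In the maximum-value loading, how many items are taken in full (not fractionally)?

3

Order: B (168/17=9.88) > G (264/32=8.25) > E (149/23=6.48) > D (201/37=5.43) > C (93/18=5.17) > F (177/39=4.54) > A (112/30=3.73)
Fill: take B (17 @ 168) → take G (32 @ 264) → take E (23 @ 149) → take 21/37 of D → 114.08; 93/93 used.
3 item(s) taken whole; one partial (take 21/37 of D).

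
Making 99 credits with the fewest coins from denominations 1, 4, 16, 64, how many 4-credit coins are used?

0

Greedy: take as many of the largest coin as possible, then repeat with the remainder.
99 = 1×64 + 2×16 + 3×1
Count of 4: 0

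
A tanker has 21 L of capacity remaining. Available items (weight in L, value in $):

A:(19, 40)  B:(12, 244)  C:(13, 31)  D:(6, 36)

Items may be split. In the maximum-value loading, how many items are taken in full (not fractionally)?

2

Order: B (244/12=20.33) > D (36/6=6.00) > C (31/13=2.38) > A (40/19=2.11)
Fill: take B (12 @ 244) → take D (6 @ 36) → take 3/13 of C → 7.15; 21/21 used.
2 item(s) taken whole; one partial (take 3/13 of C).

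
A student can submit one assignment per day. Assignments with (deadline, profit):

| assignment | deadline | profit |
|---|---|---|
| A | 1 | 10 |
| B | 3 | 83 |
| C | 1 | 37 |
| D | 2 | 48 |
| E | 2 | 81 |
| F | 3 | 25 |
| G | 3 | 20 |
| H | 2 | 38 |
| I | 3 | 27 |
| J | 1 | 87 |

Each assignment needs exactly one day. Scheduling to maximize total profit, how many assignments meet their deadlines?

3

Sort by profit descending; place each in the latest free slot ≤ its deadline.
Profit order: J=87 B=83 E=81 D=48 H=38 C=37 I=27 F=25 G=20 A=10
Assign: J→slot 1, B→slot 3, E→slot 2, D skipped, H skipped, C skipped, I skipped, F skipped, G skipped, A skipped.
Slots: [1:J] [2:E] [3:B]
3 of 10 scheduled.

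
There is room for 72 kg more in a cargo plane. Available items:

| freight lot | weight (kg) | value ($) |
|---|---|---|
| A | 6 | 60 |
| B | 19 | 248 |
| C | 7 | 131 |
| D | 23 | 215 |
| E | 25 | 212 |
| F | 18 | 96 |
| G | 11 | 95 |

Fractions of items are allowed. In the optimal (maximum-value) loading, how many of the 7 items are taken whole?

5

Sort by value per unit weight and fill in that order.
Order: C (131/7=18.71) > B (248/19=13.05) > A (60/6=10.00) > D (215/23=9.35) > G (95/11=8.64) > E (212/25=8.48) > F (96/18=5.33)
Fill: take C (7 @ 131) → take B (19 @ 248) → take A (6 @ 60) → take D (23 @ 215) → take G (11 @ 95) → take 6/25 of E → 50.88; 72/72 used.
5 item(s) taken whole; one partial (take 6/25 of E).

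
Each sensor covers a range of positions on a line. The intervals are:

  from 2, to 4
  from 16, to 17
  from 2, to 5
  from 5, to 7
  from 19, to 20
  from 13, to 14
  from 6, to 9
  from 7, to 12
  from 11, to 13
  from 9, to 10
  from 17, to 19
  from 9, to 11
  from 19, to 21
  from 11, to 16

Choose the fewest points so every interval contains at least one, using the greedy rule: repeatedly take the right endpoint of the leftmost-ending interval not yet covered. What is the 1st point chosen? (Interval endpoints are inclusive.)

4

Process intervals by earliest right end; each time one isn't hit yet, stab at its right endpoint.
By right end: [2,4]  [2,5]  [5,7]  [6,9]  [9,10]  [9,11]  [7,12]  [11,13]  [13,14]  [11,16]  [16,17]  [17,19]  [19,20]  [19,21]
[2,4] uncovered → point at 4; [5,7] uncovered → point at 7; [9,10] uncovered → point at 10; [11,13] uncovered → point at 13; [16,17] uncovered → point at 17; [19,20] uncovered → point at 20.
Points: 4, 7, 10, 13, 17, 20 (6 total).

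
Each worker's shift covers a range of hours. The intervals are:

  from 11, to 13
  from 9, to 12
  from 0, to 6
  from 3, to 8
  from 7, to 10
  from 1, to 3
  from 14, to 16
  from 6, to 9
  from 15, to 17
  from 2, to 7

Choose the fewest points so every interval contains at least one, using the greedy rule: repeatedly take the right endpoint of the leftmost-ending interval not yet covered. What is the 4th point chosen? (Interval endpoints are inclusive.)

16

Sort by right endpoint; whenever an interval is uncovered, place a point at its right end.
By right end: [1,3]  [0,6]  [2,7]  [3,8]  [6,9]  [7,10]  [9,12]  [11,13]  [14,16]  [15,17]
[1,3] uncovered → point at 3; [6,9] uncovered → point at 9; [11,13] uncovered → point at 13; [14,16] uncovered → point at 16.
Points: 3, 9, 13, 16 (4 total).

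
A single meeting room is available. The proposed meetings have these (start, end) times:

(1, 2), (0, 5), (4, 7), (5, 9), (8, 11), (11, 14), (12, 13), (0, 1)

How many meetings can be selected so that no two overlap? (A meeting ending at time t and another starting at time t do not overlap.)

5

Order by finish time; keep every interval that doesn't clash with the previous kept one.
Sorted by end: (0,1)  (1,2)  (0,5)  (4,7)  (5,9)  (8,11)  (12,13)  (11,14)
take (0,1); take (1,2); skip (0,5); take (4,7); take (8,11); take (12,13).
Selected 5 meetings.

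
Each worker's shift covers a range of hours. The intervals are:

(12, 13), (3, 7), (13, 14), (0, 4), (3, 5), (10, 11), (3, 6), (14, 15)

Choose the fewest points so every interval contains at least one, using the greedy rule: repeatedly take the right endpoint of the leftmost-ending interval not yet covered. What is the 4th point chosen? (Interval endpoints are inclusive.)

Sort by right endpoint; whenever an interval is uncovered, place a point at its right end.
Sorted: [0,4] [3,5] [3,6] [3,7] [10,11] [12,13] [13,14] [14,15]
{[0,4],[3,5],[3,6],[3,7]} hit by 4; {[10,11]} hit by 11; {[12,13],[13,14]} hit by 13; {[14,15]} hit by 15.
Points: 4, 11, 13, 15 (4 total).

15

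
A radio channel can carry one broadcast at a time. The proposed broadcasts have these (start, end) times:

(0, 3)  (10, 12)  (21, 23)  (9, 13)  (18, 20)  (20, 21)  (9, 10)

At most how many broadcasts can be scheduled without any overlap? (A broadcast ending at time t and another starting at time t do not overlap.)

By end time: (0,3), (9,10), (10,12), (9,13), (18,20), (20,21), (21,23).
Pick (0,3); next start ≥ 3 → (9,10); next start ≥ 10 → (10,12); next start ≥ 12 → (18,20); next start ≥ 20 → (20,21); next start ≥ 21 → (21,23).
Selected 6 broadcasts.

6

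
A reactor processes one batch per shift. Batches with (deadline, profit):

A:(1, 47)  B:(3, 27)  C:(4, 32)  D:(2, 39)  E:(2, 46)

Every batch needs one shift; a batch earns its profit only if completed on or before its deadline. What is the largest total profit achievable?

By profit: A(d1,47), E(d2,46), D(d2,39), C(d4,32), B(d3,27)
A→slot 1; E→slot 2; D skipped; C→slot 4; B→slot 3.
Profit = 47 + 46 + 27 + 32 = 152

152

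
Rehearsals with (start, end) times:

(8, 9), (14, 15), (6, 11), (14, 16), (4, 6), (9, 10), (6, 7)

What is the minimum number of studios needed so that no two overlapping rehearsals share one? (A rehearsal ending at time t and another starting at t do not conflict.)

2

Count concurrent intervals with a sweep; the peak is the room count.
starts: [4, 6, 6, 8, 9, 14, 14]
ends:   [6, 7, 9, 10, 11, 15, 16]
s4→1 e6→0 s6→1 s6→2  — peak 2.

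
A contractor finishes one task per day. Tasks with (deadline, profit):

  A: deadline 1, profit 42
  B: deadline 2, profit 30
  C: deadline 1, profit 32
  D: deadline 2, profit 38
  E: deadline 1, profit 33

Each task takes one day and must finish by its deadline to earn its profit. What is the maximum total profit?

Take jobs in profit order; each goes to the latest open slot no later than its deadline.
Profit order: A=42 D=38 E=33 C=32 B=30
Assign: A→slot 1, D→slot 2, E skipped, C skipped, B skipped.
Slots: [1:A] [2:D]
Profit = 42 + 38 = 80

80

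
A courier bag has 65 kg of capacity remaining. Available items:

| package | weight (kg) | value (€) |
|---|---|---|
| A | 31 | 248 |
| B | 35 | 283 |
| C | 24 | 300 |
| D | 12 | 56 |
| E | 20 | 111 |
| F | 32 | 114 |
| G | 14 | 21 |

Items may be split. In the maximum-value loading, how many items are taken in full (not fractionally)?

2

Ratios (sorted): C 12.50, B 8.09, A 8.00, E 5.55, D 4.67, F 3.56, G 1.50
take C (24 @ 300); take B (35 @ 283); take 6/31 of A → 48.00. Capacity used 65/65.
2 item(s) taken whole; one partial (take 6/31 of A).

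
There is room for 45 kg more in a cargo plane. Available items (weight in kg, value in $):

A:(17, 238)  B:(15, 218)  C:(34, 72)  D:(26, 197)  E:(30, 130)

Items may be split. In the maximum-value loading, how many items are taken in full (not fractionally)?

2

Ratios (sorted): B 14.53, A 14.00, D 7.58, E 4.33, C 2.12
take B (15 @ 218); take A (17 @ 238); take 13/26 of D → 98.50. Capacity used 45/45.
2 item(s) taken whole; one partial (take 13/26 of D).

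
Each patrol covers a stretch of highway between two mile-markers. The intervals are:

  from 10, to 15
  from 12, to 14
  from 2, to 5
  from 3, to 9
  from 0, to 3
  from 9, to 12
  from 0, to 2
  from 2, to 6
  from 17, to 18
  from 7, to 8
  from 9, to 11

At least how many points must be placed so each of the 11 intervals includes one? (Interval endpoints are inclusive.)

5

Process intervals by earliest right end; each time one isn't hit yet, stab at its right endpoint.
By right end: [0,2]  [0,3]  [2,5]  [2,6]  [7,8]  [3,9]  [9,11]  [9,12]  [12,14]  [10,15]  [17,18]
[0,2] uncovered → point at 2; [7,8] uncovered → point at 8; [9,11] uncovered → point at 11; [12,14] uncovered → point at 14; [17,18] uncovered → point at 18.
Points: 2, 8, 11, 14, 18 (5 total).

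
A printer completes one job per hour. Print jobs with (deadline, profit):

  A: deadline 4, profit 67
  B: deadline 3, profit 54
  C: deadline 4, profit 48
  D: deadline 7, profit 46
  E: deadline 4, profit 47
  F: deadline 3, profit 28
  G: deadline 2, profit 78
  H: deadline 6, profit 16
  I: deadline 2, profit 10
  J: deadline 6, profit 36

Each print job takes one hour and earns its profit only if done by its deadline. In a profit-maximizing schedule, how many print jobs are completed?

Sort by profit descending; place each in the latest free slot ≤ its deadline.
Profit order: G=78 A=67 B=54 C=48 E=47 D=46 J=36 F=28 H=16 I=10
Assign: G→slot 2, A→slot 4, B→slot 3, C→slot 1, E skipped, D→slot 7, J→slot 6, F skipped, H→slot 5, I skipped.
Slots: [1:C] [2:G] [3:B] [4:A] [5:H] [6:J] [7:D]
7 of 10 scheduled.

7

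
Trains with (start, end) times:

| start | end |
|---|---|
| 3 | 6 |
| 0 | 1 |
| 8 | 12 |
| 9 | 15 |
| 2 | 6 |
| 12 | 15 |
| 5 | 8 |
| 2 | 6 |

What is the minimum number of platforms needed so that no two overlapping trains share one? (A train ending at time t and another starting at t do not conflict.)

The answer is the maximum number of intervals overlapping at any instant.
Events (time:±→running): 0:+→1 1:-→0 2:+→1 2:+→2 3:+→3 5:+→4 … peak 4.

4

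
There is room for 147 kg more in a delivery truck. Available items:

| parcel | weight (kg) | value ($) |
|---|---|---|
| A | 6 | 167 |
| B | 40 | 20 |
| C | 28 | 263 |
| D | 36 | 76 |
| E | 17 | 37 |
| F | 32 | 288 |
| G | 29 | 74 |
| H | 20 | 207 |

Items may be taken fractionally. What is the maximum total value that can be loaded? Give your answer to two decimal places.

1067.67

Ratios (sorted): A 27.83, H 10.35, C 9.39, F 9.00, G 2.55, E 2.18, D 2.11, B 0.50
take A (6 @ 167); take H (20 @ 207); take C (28 @ 263); take F (32 @ 288); take G (29 @ 74); take E (17 @ 37); take 15/36 of D → 31.67. Capacity used 147/147.
Total value = 1067.67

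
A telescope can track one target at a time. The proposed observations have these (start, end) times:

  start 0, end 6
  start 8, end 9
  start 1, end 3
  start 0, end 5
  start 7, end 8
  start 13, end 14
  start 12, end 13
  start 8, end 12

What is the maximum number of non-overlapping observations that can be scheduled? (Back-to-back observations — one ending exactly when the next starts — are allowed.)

By end time: (1,3), (0,5), (0,6), (7,8), (8,9), (8,12), (12,13), (13,14).
Pick (1,3); next start ≥ 3 → (7,8); next start ≥ 8 → (8,9); next start ≥ 9 → (12,13); next start ≥ 13 → (13,14).
Selected 5 observations.

5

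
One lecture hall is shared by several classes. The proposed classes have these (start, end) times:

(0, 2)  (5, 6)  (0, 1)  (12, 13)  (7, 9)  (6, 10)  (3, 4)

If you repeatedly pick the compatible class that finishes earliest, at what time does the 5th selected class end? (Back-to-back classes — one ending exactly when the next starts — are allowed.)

By end time: (0,1), (0,2), (3,4), (5,6), (7,9), (6,10), (12,13).
Pick (0,1); next start ≥ 1 → (3,4); next start ≥ 4 → (5,6); next start ≥ 6 → (7,9); next start ≥ 9 → (12,13).
Selected: (0,1) (3,4) (5,6) (7,9) (12,13)

13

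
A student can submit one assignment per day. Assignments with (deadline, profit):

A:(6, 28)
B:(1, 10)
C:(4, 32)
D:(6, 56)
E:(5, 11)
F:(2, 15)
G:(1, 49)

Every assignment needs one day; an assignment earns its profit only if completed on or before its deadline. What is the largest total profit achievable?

Take jobs in profit order; each goes to the latest open slot no later than its deadline.
Profit order: D=56 G=49 C=32 A=28 F=15 E=11 B=10
Assign: D→slot 6, G→slot 1, C→slot 4, A→slot 5, F→slot 2, E→slot 3, B skipped.
Slots: [1:G] [2:F] [3:E] [4:C] [5:A] [6:D]
Profit = 49 + 15 + 11 + 32 + 28 + 56 = 191

191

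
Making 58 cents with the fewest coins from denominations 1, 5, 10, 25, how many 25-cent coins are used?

2

Use the largest denomination that fits, subtract, and repeat.
58 = 2×25 + 1×5 + 3×1
Count of 25: 2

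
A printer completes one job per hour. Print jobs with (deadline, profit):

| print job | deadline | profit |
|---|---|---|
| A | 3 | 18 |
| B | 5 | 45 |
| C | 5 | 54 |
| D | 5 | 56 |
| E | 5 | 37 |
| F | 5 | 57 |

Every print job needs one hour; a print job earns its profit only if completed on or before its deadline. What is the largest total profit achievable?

Profit order: F=57 D=56 C=54 B=45 E=37 A=18
Assign: F→slot 5, D→slot 4, C→slot 3, B→slot 2, E→slot 1, A skipped.
Slots: [1:E] [2:B] [3:C] [4:D] [5:F]
Profit = 37 + 45 + 54 + 56 + 57 = 249

249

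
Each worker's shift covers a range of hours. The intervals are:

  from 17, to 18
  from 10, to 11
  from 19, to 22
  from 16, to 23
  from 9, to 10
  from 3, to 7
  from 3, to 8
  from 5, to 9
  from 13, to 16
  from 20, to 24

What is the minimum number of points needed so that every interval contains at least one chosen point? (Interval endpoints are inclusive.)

5

By right end: [3,7]  [3,8]  [5,9]  [9,10]  [10,11]  [13,16]  [17,18]  [19,22]  [16,23]  [20,24]
[3,7] uncovered → point at 7; [9,10] uncovered → point at 10; [13,16] uncovered → point at 16; [17,18] uncovered → point at 18; [19,22] uncovered → point at 22.
Points: 7, 10, 16, 18, 22 (5 total).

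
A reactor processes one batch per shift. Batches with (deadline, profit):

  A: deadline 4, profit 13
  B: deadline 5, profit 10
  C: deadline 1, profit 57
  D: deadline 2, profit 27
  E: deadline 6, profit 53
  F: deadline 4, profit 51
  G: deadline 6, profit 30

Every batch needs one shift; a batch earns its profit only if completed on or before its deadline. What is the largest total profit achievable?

By profit: C(d1,57), E(d6,53), F(d4,51), G(d6,30), D(d2,27), A(d4,13), B(d5,10)
C→slot 1; E→slot 6; F→slot 4; G→slot 5; D→slot 2; A→slot 3; B skipped.
Profit = 57 + 27 + 13 + 51 + 30 + 53 = 231

231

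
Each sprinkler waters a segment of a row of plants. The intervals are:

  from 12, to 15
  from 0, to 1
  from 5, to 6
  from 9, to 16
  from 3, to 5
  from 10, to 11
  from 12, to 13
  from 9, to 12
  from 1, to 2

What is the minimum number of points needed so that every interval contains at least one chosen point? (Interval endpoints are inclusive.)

Sorted: [0,1] [1,2] [3,5] [5,6] [10,11] [9,12] [12,13] [12,15] [9,16]
{[0,1],[1,2]} hit by 1; {[3,5],[5,6]} hit by 5; {[10,11],[9,12]} hit by 11; {[12,13],[12,15],[9,16]} hit by 13.
Points: 1, 5, 11, 13 (4 total).

4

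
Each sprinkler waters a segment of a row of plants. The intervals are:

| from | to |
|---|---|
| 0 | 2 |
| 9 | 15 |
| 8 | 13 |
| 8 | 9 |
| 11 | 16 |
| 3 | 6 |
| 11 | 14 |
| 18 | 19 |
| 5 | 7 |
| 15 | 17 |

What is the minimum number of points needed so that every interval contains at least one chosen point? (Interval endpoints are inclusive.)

Sorted: [0,2] [3,6] [5,7] [8,9] [8,13] [11,14] [9,15] [11,16] [15,17] [18,19]
{[0,2]} hit by 2; {[3,6],[5,7]} hit by 6; {[8,9],[8,13]} hit by 9; {[11,14],[9,15],[11,16]} hit by 14; {[15,17]} hit by 17; {[18,19]} hit by 19.
Points: 2, 6, 9, 14, 17, 19 (6 total).

6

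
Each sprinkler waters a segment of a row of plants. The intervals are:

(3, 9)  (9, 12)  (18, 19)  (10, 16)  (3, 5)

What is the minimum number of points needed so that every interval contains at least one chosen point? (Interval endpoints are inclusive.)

Sort by right endpoint; whenever an interval is uncovered, place a point at its right end.
Sorted: [3,5] [3,9] [9,12] [10,16] [18,19]
{[3,5],[3,9]} hit by 5; {[9,12],[10,16]} hit by 12; {[18,19]} hit by 19.
Points: 5, 12, 19 (3 total).

3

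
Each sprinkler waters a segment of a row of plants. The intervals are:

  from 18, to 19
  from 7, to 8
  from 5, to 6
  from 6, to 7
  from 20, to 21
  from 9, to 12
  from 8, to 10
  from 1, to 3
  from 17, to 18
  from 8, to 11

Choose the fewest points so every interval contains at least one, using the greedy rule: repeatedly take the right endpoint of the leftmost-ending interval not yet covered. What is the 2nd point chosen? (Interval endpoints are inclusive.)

By right end: [1,3]  [5,6]  [6,7]  [7,8]  [8,10]  [8,11]  [9,12]  [17,18]  [18,19]  [20,21]
[1,3] uncovered → point at 3; [5,6] uncovered → point at 6; [7,8] uncovered → point at 8; [9,12] uncovered → point at 12; [17,18] uncovered → point at 18; [20,21] uncovered → point at 21.
Points: 3, 6, 8, 12, 18, 21 (6 total).

6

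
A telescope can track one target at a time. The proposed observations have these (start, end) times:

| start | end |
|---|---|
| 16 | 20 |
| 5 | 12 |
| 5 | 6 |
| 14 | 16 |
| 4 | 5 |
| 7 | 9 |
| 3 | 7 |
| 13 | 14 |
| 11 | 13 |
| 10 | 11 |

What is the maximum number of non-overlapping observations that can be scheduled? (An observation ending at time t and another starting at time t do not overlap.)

Order by finish time; keep every interval that doesn't clash with the previous kept one.
By end time: (4,5), (5,6), (3,7), (7,9), (10,11), (5,12), (11,13), (13,14), (14,16), (16,20).
Pick (4,5); next start ≥ 5 → (5,6); next start ≥ 6 → (7,9); next start ≥ 9 → (10,11); next start ≥ 11 → (11,13); next start ≥ 13 → (13,14); next start ≥ 14 → (14,16); next start ≥ 16 → (16,20).
Selected 8 observations.

8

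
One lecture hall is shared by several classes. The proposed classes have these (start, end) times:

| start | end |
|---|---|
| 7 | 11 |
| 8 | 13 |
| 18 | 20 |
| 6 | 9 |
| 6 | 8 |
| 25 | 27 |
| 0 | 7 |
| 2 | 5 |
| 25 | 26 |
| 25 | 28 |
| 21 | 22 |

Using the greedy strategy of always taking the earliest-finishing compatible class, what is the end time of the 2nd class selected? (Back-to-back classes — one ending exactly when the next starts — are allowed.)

8

Sorted by end: (2,5)  (0,7)  (6,8)  (6,9)  (7,11)  (8,13)  (18,20)  (21,22)  (25,26)  (25,27)  (25,28)
take (2,5); take (6,8); skip (6,9); take (8,13); take (18,20); take (21,22); take (25,26); skip (25,27).
Selected: (2,5) (6,8) (8,13) (18,20) (21,22) (25,26)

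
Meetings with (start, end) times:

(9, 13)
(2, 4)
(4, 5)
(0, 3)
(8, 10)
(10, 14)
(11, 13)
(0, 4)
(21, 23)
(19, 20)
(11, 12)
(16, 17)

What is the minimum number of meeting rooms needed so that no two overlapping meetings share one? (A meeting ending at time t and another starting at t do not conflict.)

The answer is the maximum number of intervals overlapping at any instant.
starts: [0, 0, 2, 4, 8, 9, 10, 11, 11, 16, 19, 21]
ends:   [3, 4, 4, 5, 10, 12, 13, 13, 14, 17, 20, 23]
s0→1 s0→2 s2→3 e3→2 e4→1 e4→0 s4→1 e5→0 s8→1 s9→2 e10→1 s10→2 s11→3 s11→4  — peak 4.

4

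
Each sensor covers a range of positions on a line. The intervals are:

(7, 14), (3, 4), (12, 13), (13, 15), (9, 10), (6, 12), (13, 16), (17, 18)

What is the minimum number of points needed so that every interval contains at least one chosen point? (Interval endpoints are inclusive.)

4

Sorted: [3,4] [9,10] [6,12] [12,13] [7,14] [13,15] [13,16] [17,18]
{[3,4]} hit by 4; {[9,10],[6,12]} hit by 10; {[12,13],[7,14],[13,15],[13,16]} hit by 13; {[17,18]} hit by 18.
Points: 4, 10, 13, 18 (4 total).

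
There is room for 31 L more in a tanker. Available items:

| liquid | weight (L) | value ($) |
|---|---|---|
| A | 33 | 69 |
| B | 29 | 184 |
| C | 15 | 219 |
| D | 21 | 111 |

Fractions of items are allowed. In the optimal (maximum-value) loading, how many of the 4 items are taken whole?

1

Ratios (sorted): C 14.60, B 6.34, D 5.29, A 2.09
take C (15 @ 219); take 16/29 of B → 101.52. Capacity used 31/31.
1 item(s) taken whole; one partial (take 16/29 of B).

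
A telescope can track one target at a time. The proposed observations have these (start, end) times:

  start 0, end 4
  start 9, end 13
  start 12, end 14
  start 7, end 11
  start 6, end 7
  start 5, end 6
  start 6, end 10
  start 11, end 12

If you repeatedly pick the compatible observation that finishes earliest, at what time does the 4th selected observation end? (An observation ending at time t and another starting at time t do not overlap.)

By end time: (0,4), (5,6), (6,7), (6,10), (7,11), (11,12), (9,13), (12,14).
Pick (0,4); next start ≥ 4 → (5,6); next start ≥ 6 → (6,7); next start ≥ 7 → (7,11); next start ≥ 11 → (11,12); next start ≥ 12 → (12,14).
Selected: (0,4) (5,6) (6,7) (7,11) (11,12) (12,14)

11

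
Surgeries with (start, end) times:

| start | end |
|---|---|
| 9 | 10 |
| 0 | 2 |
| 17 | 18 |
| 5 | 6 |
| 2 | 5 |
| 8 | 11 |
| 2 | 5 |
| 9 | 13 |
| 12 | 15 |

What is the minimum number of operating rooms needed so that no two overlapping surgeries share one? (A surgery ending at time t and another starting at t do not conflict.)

3

The answer is the maximum number of intervals overlapping at any instant.
starts: [0, 2, 2, 5, 8, 9, 9, 12, 17]
ends:   [2, 5, 5, 6, 10, 11, 13, 15, 18]
s0→1 e2→0 s2→1 s2→2 e5→1 e5→0 s5→1 e6→0 s8→1 s9→2 s9→3  — peak 3.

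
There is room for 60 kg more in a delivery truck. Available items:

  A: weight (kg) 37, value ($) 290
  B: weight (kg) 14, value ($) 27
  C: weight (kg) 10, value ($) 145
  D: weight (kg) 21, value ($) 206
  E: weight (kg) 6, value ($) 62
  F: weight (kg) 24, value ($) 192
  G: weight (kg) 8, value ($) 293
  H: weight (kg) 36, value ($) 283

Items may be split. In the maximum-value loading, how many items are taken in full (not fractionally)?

Greedy by value/weight ratio, highest first.
Order: G (293/8=36.62) > C (145/10=14.50) > E (62/6=10.33) > D (206/21=9.81) > F (192/24=8.00) > H (283/36=7.86) > A (290/37=7.84) > B (27/14=1.93)
Fill: take G (8 @ 293) → take C (10 @ 145) → take E (6 @ 62) → take D (21 @ 206) → take 15/24 of F → 120.00; 60/60 used.
4 item(s) taken whole; one partial (take 15/24 of F).

4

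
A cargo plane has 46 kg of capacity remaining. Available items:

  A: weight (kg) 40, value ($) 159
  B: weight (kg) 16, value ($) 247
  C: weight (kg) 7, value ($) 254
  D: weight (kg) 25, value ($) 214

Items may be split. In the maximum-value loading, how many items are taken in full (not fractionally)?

Ratios (sorted): C 36.29, B 15.44, D 8.56, A 3.98
take C (7 @ 254); take B (16 @ 247); take 23/25 of D → 196.88. Capacity used 46/46.
2 item(s) taken whole; one partial (take 23/25 of D).

2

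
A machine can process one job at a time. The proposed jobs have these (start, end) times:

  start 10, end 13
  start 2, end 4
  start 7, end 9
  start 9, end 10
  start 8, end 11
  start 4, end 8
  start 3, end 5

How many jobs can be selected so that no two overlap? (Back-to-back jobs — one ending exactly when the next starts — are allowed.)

Order by finish time; keep every interval that doesn't clash with the previous kept one.
By end time: (2,4), (3,5), (4,8), (7,9), (9,10), (8,11), (10,13).
Pick (2,4); next start ≥ 4 → (4,8); next start ≥ 8 → (9,10); next start ≥ 10 → (10,13).
Selected 4 jobs.

4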